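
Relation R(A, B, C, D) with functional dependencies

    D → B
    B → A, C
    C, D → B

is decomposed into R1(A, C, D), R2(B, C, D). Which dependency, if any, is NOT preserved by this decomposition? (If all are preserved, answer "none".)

B → A, C

Check B → A, C: no single fragment contains all of {A, B, C}, and the restricted closure of {B} across the fragments never reaches {A, C}.
D → B is preserved.
C, D → B is preserved.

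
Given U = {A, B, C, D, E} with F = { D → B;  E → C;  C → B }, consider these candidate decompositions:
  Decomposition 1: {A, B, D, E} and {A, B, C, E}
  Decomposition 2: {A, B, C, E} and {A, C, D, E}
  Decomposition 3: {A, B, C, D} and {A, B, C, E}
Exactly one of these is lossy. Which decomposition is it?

Decomposition 3

Decomposition 1: common = {A, B, E}, closure = {A, B, C, E} → lossless.
Decomposition 2: common = {A, C, E}, closure = {A, B, C, E} → lossless.
Decomposition 3: common = {A, B, C}, closure = {A, B, C} → lossy.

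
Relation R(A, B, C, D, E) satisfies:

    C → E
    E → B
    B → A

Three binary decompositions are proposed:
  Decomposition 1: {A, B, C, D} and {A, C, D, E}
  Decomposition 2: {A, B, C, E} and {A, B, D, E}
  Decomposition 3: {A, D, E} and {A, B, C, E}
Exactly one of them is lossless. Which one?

Decomposition 1

Decomposition 1: common = {A, C, D}, closure = {A, B, C, D, E} → lossless.
Decomposition 2: common = {A, B, E}, closure = {A, B, E} → lossy.
Decomposition 3: common = {A, E}, closure = {A, B, E} → lossy.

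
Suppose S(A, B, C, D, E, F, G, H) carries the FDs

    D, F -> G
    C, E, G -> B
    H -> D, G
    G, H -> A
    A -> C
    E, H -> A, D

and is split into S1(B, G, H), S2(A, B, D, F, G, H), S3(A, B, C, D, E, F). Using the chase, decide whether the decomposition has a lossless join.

No

Chase test. Columns are A, B, C, D, E, F, G, H; row i has aⱼ where attribute j ∈ Si, else bᵢⱼ.
Initial tableau (one row per fragment):
  row 1: b11 a2 b13 b14 b15 b16 a7 a8
  row 2: a1 a2 b23 a4 b25 a6 a7 a8
  row 3: a1 a2 a3 a4 a5 a6 b37 b38
Rows 2 and 3 agree on D, F; apply D, F→G and equate their G entries.
Rows 1 and 2 agree on H; apply H→D, G and equate their D, G entries.
Rows 1 and 2 agree on G, H; apply G, H→A and equate their A entries.
Rows 1 and 2 agree on A; apply A→C and equate their C entries.
Rows 1 and 3 agree on A; apply A→C and equate their C entries.
No row becomes fully distinguished — the join is lossy.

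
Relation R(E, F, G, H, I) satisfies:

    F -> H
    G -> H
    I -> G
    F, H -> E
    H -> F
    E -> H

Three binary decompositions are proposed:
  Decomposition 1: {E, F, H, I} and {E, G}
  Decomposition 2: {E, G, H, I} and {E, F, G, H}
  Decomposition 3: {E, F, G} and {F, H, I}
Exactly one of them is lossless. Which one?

Decomposition 1: common = {E}, closure = {E, F, H} → lossy.
Decomposition 2: common = {E, G, H}, closure = {E, F, G, H} → lossless.
Decomposition 3: common = {F}, closure = {E, F, H} → lossy.

Decomposition 2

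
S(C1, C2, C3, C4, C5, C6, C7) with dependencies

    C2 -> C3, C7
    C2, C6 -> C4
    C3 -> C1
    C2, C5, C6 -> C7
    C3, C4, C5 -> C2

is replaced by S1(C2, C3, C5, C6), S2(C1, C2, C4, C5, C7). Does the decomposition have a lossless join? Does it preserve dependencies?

Lossless test: (C2, C5)⁺ = {C1, C2, C3, C5, C7}, which is a superkey of neither fragment — lossy.
Dependency preservation: the restricted closure of {C2, C6} across the fragments never reaches {C4}, so C2, C6 → C4 cannot be enforced without a join — not preserved.

lossy and not dependency-preserving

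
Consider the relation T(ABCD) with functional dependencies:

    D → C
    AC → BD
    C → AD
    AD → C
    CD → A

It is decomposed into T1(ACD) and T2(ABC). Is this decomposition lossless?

Common attributes: T1 ∩ T2 = {AC}.
Closure of {AC}: AC → BD applies, adding BD. So (AC)⁺ = {ABCD}.
This closure contains every attribute of T1, so T1 ∩ T2 → T1. The join is lossless.

Yes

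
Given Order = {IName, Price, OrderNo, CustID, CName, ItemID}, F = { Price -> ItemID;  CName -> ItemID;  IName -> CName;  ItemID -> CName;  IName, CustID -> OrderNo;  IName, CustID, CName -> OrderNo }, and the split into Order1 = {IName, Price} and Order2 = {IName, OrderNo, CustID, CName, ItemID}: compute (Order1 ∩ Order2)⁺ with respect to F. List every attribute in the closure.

Order1 ∩ Order2 = {IName}.
IName → CName applies, adding CName
CName → ItemID applies, adding ItemID
Closure: {IName, CName, ItemID}.

IName, CName, ItemID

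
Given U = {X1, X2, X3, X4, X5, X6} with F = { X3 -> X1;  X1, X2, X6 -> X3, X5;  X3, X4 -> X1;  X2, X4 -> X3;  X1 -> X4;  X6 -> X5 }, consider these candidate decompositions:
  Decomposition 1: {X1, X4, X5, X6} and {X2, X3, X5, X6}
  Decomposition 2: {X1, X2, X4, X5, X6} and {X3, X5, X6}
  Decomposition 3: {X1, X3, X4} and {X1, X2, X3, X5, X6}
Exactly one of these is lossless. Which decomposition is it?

Decomposition 3

Decomposition 1: common = {X5, X6}, closure = {X5, X6} → lossy.
Decomposition 2: common = {X5, X6}, closure = {X5, X6} → lossy.
Decomposition 3: common = {X1, X3}, closure = {X1, X3, X4} → lossless.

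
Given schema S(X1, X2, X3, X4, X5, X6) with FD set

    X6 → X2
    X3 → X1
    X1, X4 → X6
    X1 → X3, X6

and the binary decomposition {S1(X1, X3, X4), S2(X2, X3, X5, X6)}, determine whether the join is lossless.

No

Common attributes: S1 ∩ S2 = {X3}.
Closure of {X3}: X3 → X1 applies, adding X1; X1 → X3, X6 applies, adding X6; X6 → X2 applies, adding X2. So (X3)⁺ = {X1, X2, X3, X6}.
The closure contains neither all of S1 = {X1, X3, X4} nor all of S2 = {X2, X3, X5, X6}, so the common attributes are not a superkey of either fragment. The join is lossy.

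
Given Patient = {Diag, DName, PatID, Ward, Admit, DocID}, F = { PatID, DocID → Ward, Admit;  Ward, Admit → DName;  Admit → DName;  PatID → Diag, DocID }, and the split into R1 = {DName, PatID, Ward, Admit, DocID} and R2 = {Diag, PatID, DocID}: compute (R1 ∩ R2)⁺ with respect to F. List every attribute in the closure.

Diag, DName, PatID, Ward, Admit, DocID

R1 ∩ R2 = {PatID, DocID}.
PatID, DocID → Ward, Admit applies, adding Ward, Admit
Ward, Admit → DName applies, adding DName
PatID → Diag, DocID applies, adding Diag
Closure: {Diag, DName, PatID, Ward, Admit, DocID}.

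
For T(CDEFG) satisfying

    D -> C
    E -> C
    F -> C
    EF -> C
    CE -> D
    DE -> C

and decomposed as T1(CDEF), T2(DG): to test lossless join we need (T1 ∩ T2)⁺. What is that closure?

CD

T1 ∩ T2 = {D}.
D → C applies, adding C
Closure: {CD}.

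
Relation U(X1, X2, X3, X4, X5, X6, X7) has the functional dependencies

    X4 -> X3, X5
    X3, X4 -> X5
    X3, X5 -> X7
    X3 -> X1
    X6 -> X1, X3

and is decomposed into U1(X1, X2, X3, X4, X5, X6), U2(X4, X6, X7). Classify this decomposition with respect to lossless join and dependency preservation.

lossless but not dependency-preserving

Lossless test: (X4, X6)⁺ = {X1, X3, X4, X5, X6, X7}, which contains all of one fragment — lossless.
Dependency preservation: the restricted closure of {X3, X5} across the fragments never reaches {X7}, so X3, X5 → X7 cannot be enforced without a join — not preserved.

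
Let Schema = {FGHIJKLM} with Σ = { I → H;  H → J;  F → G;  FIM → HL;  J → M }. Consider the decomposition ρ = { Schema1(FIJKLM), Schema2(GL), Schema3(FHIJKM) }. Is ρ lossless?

Chase test. Columns are FGHIJKLM; row i has aⱼ where attribute j ∈ Schemai, else bᵢⱼ.
Initial tableau (one row per fragment):
  row 1: a1 b12 b13 a4 a5 a6 a7 a8
  row 2: b21 a2 b23 b24 b25 b26 a7 b28
  row 3: a1 b32 a3 a4 a5 a6 b37 a8
Rows 1 and 3 agree on I; apply I→H and equate their H entries.
Rows 1 and 3 agree on F; apply F→G and equate their G entries.
Rows 1 and 3 agree on FIM; apply FIM→HL and equate their HL entries.
No row becomes fully distinguished — the join is lossy.

No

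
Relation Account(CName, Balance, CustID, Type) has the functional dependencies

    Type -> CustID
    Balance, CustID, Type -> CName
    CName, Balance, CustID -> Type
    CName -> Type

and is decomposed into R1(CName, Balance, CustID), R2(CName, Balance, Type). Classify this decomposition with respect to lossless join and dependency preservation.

Lossless test: (CName, Balance)⁺ = {CName, Balance, CustID, Type}, which contains all of one fragment — lossless.
Dependency preservation: the restricted closure of {Type} across the fragments never reaches {CustID}, so Type → CustID cannot be enforced without a join — not preserved.

lossless but not dependency-preserving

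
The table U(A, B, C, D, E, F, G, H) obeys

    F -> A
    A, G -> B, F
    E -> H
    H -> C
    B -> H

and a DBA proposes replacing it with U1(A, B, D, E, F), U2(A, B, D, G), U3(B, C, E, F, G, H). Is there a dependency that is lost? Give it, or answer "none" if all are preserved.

A, G -> B, F

Check A, G → B, F: no single fragment contains all of {A, B, F, G}, and the restricted closure of {A, G} across the fragments never reaches {B, F}.
F → A is preserved.
E → H is preserved.
H → C is preserved.
B → H is preserved.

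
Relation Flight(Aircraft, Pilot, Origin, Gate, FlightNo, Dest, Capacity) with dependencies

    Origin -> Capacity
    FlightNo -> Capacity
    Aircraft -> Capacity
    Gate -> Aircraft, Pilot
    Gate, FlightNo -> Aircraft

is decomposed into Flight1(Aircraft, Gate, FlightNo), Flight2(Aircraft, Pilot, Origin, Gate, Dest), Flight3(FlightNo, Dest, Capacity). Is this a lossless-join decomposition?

No

Chase test. Columns are Aircraft, Pilot, Origin, Gate, FlightNo, Dest, Capacity; row i has aⱼ where attribute j ∈ Flighti, else bᵢⱼ.
Initial tableau (one row per fragment):
  row 1: a1 b12 b13 a4 a5 b16 b17
  row 2: a1 a2 a3 a4 b25 a6 b27
  row 3: b31 b32 b33 b34 a5 a6 a7
Rows 1 and 3 agree on FlightNo; apply FlightNo→Capacity and equate their Capacity entries.
Rows 1 and 2 agree on Aircraft; apply Aircraft→Capacity and equate their Capacity entries.
Rows 1 and 2 agree on Gate; apply Gate→Aircraft, Pilot and equate their Aircraft, Pilot entries.
No row becomes fully distinguished — the join is lossy.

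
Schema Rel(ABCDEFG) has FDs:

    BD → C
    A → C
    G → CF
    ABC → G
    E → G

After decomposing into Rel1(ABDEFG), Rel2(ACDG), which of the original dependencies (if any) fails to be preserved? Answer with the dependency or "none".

Check BD → C: no single fragment contains all of {BCD}, and the restricted closure of {BD} across the fragments never reaches {C}.
A → C is preserved.
G → CF is preserved.
ABC → G is preserved.
E → G is preserved.

BD → C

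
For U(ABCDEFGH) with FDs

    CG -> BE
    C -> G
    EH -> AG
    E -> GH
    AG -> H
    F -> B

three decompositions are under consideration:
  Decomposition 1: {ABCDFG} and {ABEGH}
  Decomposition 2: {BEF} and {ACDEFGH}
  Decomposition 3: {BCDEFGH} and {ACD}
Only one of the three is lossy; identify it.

Decomposition 1

Decomposition 1: common = {ABG}, closure = {ABGH} → lossy.
Decomposition 2: common = {EF}, closure = {ABEFGH} → lossless.
Decomposition 3: common = {CD}, closure = {ABCDEGH} → lossless.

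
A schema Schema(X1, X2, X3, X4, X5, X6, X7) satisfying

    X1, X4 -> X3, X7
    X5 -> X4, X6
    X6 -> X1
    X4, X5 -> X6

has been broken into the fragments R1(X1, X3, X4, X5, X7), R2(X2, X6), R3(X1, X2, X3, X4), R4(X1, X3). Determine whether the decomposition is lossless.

Chase test. Columns are X1, X2, X3, X4, X5, X6, X7; row i has aⱼ where attribute j ∈ Ri, else bᵢⱼ.
Initial tableau (one row per fragment):
  row 1: a1 b12 a3 a4 a5 b16 a7
  row 2: b21 a2 b23 b24 b25 a6 b27
  row 3: a1 a2 a3 a4 b35 b36 b37
  row 4: a1 b42 a3 b44 b45 b46 b47
Rows 1 and 3 agree on X1, X4; apply X1, X4→X3, X7 and equate their X3, X7 entries.
No row becomes fully distinguished — the join is lossy.

No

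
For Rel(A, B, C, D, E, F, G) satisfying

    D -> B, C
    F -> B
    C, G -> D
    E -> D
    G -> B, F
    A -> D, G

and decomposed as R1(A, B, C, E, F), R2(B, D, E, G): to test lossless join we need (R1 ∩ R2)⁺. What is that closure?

B, C, D, E

R1 ∩ R2 = {B, E}.
E → D applies, adding D
D → B, C applies, adding C
Closure: {B, C, D, E}.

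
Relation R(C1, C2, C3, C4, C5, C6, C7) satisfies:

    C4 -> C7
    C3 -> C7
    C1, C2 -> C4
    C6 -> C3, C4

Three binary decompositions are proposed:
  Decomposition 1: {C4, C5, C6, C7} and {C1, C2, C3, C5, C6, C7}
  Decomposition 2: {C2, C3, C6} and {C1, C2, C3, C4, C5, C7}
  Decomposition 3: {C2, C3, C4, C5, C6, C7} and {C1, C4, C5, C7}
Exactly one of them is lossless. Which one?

Decomposition 1: common = {C5, C6, C7}, closure = {C3, C4, C5, C6, C7} → lossless.
Decomposition 2: common = {C2, C3}, closure = {C2, C3, C7} → lossy.
Decomposition 3: common = {C4, C5, C7}, closure = {C4, C5, C7} → lossy.

Decomposition 1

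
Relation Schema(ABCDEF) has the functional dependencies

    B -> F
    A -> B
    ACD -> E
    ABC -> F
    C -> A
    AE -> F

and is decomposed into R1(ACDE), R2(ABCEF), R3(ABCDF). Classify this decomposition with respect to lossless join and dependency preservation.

lossless and dependency-preserving

Lossless test (chase): Rows 1 and 2 agree on A; apply A→B and equate their B entries. Rows 1 and 3 agree on ACD; apply ACD→E and equate their E entries. Rows 1 and 2 agree on ABC; apply ABC→F and equate their F entries. Row 1 is now all distinguished symbols — the join is lossless.
Dependency preservation: every FD's attributes lie within a single fragment, so each can be enforced locally — preserved.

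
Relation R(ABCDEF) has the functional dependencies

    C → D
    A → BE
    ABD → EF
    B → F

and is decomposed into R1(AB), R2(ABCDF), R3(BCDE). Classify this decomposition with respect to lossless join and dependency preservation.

lossy and not dependency-preserving

Lossless test (chase): Rows 1 and 2 agree on A; apply A→BE and equate their BE entries. Rows 1 and 2 agree on B; apply B→F and equate their F entries. Rows 1 and 3 agree on B; apply B→F and equate their F entries. No row becomes fully distinguished — the join is lossy.
Dependency preservation: the restricted closure of {A} across the fragments never reaches {BE}, so A → BE cannot be enforced without a join — not preserved.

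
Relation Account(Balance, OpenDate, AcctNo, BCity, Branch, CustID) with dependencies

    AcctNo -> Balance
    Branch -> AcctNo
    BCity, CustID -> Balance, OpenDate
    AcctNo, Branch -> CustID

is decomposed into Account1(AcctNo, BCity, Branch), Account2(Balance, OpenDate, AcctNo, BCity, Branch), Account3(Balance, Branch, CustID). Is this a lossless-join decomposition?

Chase test. Columns are Balance, OpenDate, AcctNo, BCity, Branch, CustID; row i has aⱼ where attribute j ∈ Accounti, else bᵢⱼ.
Initial tableau (one row per fragment):
  row 1: b11 b12 a3 a4 a5 b16
  row 2: a1 a2 a3 a4 a5 b26
  row 3: a1 b32 b33 b34 a5 a6
Rows 1 and 2 agree on AcctNo; apply AcctNo→Balance and equate their Balance entries.
Rows 1 and 3 agree on Branch; apply Branch→AcctNo and equate their AcctNo entries.
Rows 1 and 2 agree on AcctNo, Branch; apply AcctNo, Branch→CustID and equate their CustID entries.
Rows 1 and 3 agree on AcctNo, Branch; apply AcctNo, Branch→CustID and equate their CustID entries.
Rows 1 and 2 agree on BCity, CustID; apply BCity, CustID→Balance, OpenDate and equate their Balance, OpenDate entries.
Row 1 is now all distinguished symbols — the join is lossless.

Yes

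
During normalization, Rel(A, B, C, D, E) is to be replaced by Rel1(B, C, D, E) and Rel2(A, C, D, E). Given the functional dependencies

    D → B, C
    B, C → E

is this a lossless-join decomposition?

Yes

Common attributes: Rel1 ∩ Rel2 = {C, D, E}.
Closure of {C, D, E}: D → B, C applies, adding B. So (C, D, E)⁺ = {B, C, D, E}.
This closure contains every attribute of Rel1, so Rel1 ∩ Rel2 → Rel1. The join is lossless.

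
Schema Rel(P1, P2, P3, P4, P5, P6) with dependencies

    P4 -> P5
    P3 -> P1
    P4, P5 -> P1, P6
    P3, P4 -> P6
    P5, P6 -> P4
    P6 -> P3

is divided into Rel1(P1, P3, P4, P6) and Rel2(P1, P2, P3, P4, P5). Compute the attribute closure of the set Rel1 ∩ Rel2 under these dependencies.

P1, P3, P4, P5, P6

Rel1 ∩ Rel2 = {P1, P3, P4}.
P4 → P5 applies, adding P5
P4, P5 → P1, P6 applies, adding P6
Closure: {P1, P3, P4, P5, P6}.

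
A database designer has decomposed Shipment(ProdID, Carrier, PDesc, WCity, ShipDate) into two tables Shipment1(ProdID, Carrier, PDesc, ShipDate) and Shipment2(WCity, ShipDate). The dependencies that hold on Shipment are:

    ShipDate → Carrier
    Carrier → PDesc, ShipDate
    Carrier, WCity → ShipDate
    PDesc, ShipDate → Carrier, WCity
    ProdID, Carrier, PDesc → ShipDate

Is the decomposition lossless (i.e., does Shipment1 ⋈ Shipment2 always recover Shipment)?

Common attributes: Shipment1 ∩ Shipment2 = {ShipDate}.
Closure of {ShipDate}: ShipDate → Carrier applies, adding Carrier; Carrier → PDesc, ShipDate applies, adding PDesc; PDesc, ShipDate → Carrier, WCity applies, adding WCity. So (ShipDate)⁺ = {Carrier, PDesc, WCity, ShipDate}.
This closure contains every attribute of Shipment2, so Shipment1 ∩ Shipment2 → Shipment2. The join is lossless.

Yes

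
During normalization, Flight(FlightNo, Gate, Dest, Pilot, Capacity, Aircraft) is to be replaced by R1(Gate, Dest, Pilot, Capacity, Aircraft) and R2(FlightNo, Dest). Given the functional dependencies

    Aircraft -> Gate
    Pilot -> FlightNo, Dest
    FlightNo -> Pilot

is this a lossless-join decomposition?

No

Common attributes: R1 ∩ R2 = {Dest}.
No dependency enlarges {Dest}, so (Dest)⁺ = {Dest}.
The closure contains neither all of R1 = {Gate, Dest, Pilot, Capacity, Aircraft} nor all of R2 = {FlightNo, Dest}, so the common attributes are not a superkey of either fragment. The join is lossy.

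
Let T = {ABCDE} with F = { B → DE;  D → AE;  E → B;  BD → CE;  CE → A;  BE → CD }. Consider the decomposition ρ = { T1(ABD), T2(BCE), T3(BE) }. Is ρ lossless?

Chase test. Columns are ABCDE; row i has aⱼ where attribute j ∈ Ti, else bᵢⱼ.
Initial tableau (one row per fragment):
  row 1: a1 a2 b13 a4 b15
  row 2: b21 a2 a3 b24 a5
  row 3: b31 a2 b33 b34 a5
Rows 1 and 2 agree on B; apply B→DE and equate their DE entries.
Rows 1 and 3 agree on B; apply B→DE and equate their DE entries.
Rows 1 and 2 agree on D; apply D→AE and equate their AE entries.
Rows 1 and 3 agree on D; apply D→AE and equate their AE entries.
Rows 1 and 2 agree on BD; apply BD→CE and equate their CE entries.
Rows 1 and 3 agree on BD; apply BD→CE and equate their CE entries.
Row 1 is now all distinguished symbols — the join is lossless.

Yes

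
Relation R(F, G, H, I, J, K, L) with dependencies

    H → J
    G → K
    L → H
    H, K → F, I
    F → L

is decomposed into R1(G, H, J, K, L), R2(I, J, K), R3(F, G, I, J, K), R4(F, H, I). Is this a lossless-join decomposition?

Chase test. Columns are F, G, H, I, J, K, L; row i has aⱼ where attribute j ∈ Ri, else bᵢⱼ.
Initial tableau (one row per fragment):
  row 1: b11 a2 a3 b14 a5 a6 a7
  row 2: b21 b22 b23 a4 a5 a6 b27
  row 3: a1 a2 b33 a4 a5 a6 b37
  row 4: a1 b42 a3 a4 b45 b46 b47
Rows 1 and 4 agree on H; apply H→J and equate their J entries.
Rows 3 and 4 agree on F; apply F→L and equate their L entries.
Rows 3 and 4 agree on L; apply L→H and equate their H entries.
Rows 1 and 3 agree on H, K; apply H, K→F, I and equate their F, I entries.
Rows 1 and 3 agree on F; apply F→L and equate their L entries.
Row 1 is now all distinguished symbols — the join is lossless.

Yes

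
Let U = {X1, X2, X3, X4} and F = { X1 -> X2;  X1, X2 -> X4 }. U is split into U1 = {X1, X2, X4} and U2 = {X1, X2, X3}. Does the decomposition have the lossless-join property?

Yes

Common attributes: U1 ∩ U2 = {X1, X2}.
Closure of {X1, X2}: X1, X2 → X4 applies, adding X4. So (X1, X2)⁺ = {X1, X2, X4}.
This closure contains every attribute of U1, so U1 ∩ U2 → U1. The join is lossless.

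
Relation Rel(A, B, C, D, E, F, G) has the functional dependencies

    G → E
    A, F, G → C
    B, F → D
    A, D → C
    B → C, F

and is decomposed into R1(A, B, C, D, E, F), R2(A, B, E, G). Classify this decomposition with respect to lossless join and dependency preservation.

Lossless test: (A, B, E)⁺ = {A, B, C, D, E, F}, which contains all of one fragment — lossless.
Dependency preservation: the restricted closure of {A, F, G} across the fragments never reaches {C}, so A, F, G → C cannot be enforced without a join — not preserved.

lossless but not dependency-preserving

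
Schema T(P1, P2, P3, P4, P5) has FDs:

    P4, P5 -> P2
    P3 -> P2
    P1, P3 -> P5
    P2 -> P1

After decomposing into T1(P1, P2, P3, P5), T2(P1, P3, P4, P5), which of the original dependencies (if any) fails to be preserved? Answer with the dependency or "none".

P4, P5 -> P2

Check P4, P5 → P2: no single fragment contains all of {P2, P4, P5}, and the restricted closure of {P4, P5} across the fragments never reaches {P2}.
P3 → P2 is preserved.
P1, P3 → P5 is preserved.
P2 → P1 is preserved.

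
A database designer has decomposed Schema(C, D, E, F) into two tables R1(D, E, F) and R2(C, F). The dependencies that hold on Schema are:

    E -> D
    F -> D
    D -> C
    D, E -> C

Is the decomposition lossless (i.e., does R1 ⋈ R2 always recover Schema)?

Common attributes: R1 ∩ R2 = {F}.
Closure of {F}: F → D applies, adding D; D → C applies, adding C. So (F)⁺ = {C, D, F}.
This closure contains every attribute of R2, so R1 ∩ R2 → R2. The join is lossless.

Yes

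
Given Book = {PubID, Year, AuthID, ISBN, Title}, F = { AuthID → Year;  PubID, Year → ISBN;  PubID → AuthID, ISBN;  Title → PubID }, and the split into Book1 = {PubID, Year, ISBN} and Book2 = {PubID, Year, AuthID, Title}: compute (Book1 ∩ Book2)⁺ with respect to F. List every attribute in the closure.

Book1 ∩ Book2 = {PubID, Year}.
PubID, Year → ISBN applies, adding ISBN
PubID → AuthID, ISBN applies, adding AuthID
Closure: {PubID, Year, AuthID, ISBN}.

PubID, Year, AuthID, ISBN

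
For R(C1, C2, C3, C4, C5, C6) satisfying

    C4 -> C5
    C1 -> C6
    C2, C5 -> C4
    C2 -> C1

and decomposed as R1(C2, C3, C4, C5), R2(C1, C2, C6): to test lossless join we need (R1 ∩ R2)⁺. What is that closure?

R1 ∩ R2 = {C2}.
C2 → C1 applies, adding C1
C1 → C6 applies, adding C6
Closure: {C1, C2, C6}.

C1, C2, C6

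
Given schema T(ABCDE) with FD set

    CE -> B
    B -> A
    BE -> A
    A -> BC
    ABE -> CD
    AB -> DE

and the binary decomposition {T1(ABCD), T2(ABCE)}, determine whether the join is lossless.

Common attributes: T1 ∩ T2 = {ABC}.
Closure of {ABC}: AB → DE applies, adding DE. So (ABC)⁺ = {ABCDE}.
This closure contains every attribute of T1, so T1 ∩ T2 → T1. The join is lossless.

Yes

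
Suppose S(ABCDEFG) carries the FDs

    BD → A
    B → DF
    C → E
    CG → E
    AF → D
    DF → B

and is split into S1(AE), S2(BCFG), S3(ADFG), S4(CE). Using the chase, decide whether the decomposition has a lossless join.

Chase test. Columns are ABCDEFG; row i has aⱼ where attribute j ∈ Si, else bᵢⱼ.
Initial tableau (one row per fragment):
  row 1: a1 b12 b13 b14 a5 b16 b17
  row 2: b21 a2 a3 b24 b25 a6 a7
  row 3: a1 b32 b33 a4 b35 a6 a7
  row 4: b41 b42 a3 b44 a5 b46 b47
Rows 2 and 4 agree on C; apply C→E and equate their E entries.
No row becomes fully distinguished — the join is lossy.

No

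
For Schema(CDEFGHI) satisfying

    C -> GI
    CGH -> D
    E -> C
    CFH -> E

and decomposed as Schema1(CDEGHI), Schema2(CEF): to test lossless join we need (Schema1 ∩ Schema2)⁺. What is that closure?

CEGI

Schema1 ∩ Schema2 = {CE}.
C → GI applies, adding GI
Closure: {CEGI}.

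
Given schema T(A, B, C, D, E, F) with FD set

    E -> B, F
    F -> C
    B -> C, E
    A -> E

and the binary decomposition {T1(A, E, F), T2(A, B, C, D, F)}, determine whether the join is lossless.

Yes

Common attributes: T1 ∩ T2 = {A, F}.
Closure of {A, F}: F → C applies, adding C; A → E applies, adding E; E → B, F applies, adding B. So (A, F)⁺ = {A, B, C, E, F}.
This closure contains every attribute of T1, so T1 ∩ T2 → T1. The join is lossless.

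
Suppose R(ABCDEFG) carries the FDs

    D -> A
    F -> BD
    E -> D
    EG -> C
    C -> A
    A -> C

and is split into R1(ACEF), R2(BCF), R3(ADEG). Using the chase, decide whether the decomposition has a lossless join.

No

Chase test. Columns are ABCDEFG; row i has aⱼ where attribute j ∈ Ri, else bᵢⱼ.
Initial tableau (one row per fragment):
  row 1: a1 b12 a3 b14 a5 a6 b17
  row 2: b21 a2 a3 b24 b25 a6 b27
  row 3: a1 b32 b33 a4 a5 b36 a7
Rows 1 and 2 agree on F; apply F→BD and equate their BD entries.
Rows 1 and 3 agree on E; apply E→D and equate their D entries.
Rows 1 and 2 agree on C; apply C→A and equate their A entries.
Rows 1 and 3 agree on A; apply A→C and equate their C entries.
No row becomes fully distinguished — the join is lossy.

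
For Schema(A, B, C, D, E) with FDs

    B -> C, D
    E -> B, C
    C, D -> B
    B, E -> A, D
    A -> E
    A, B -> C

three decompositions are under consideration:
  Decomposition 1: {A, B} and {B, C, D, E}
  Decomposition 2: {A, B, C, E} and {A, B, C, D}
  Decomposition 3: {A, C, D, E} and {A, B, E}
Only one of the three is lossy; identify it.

Decomposition 1

Decomposition 1: common = {B}, closure = {B, C, D} → lossy.
Decomposition 2: common = {A, B, C}, closure = {A, B, C, D, E} → lossless.
Decomposition 3: common = {A, E}, closure = {A, B, C, D, E} → lossless.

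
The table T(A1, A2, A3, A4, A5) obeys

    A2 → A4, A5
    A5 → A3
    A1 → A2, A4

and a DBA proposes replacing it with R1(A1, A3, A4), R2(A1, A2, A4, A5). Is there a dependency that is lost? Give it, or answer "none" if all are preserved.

Check A5 → A3: no single fragment contains all of {A3, A5}, and the restricted closure of {A5} across the fragments never reaches {A3}.
A2 → A4, A5 is preserved.
A1 → A2, A4 is preserved.

A5 → A3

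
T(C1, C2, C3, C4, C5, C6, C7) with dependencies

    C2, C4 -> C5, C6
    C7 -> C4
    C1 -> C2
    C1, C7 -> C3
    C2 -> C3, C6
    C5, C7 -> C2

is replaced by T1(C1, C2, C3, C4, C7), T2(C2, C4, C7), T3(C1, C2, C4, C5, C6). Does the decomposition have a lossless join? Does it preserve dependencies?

Lossless test (chase): Rows 1 and 2 agree on C2, C4; apply C2, C4→C5, C6 and equate their C5, C6 entries. Rows 1 and 3 agree on C2, C4; apply C2, C4→C5, C6 and equate their C5, C6 entries. Rows 1 and 2 agree on C2; apply C2→C3, C6 and equate their C3, C6 entries. Rows 1 and 3 agree on C2; apply C2→C3, C6 and equate their C3, C6 entries. Row 1 is now all distinguished symbols — the join is lossless.
Dependency preservation: the restricted closure of {C5, C7} across the fragments never reaches {C2}, so C5, C7 → C2 cannot be enforced without a join — not preserved.

lossless but not dependency-preserving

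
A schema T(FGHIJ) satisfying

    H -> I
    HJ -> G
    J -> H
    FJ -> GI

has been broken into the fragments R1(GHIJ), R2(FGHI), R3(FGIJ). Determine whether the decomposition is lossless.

Chase test. Columns are FGHIJ; row i has aⱼ where attribute j ∈ Ri, else bᵢⱼ.
Initial tableau (one row per fragment):
  row 1: b11 a2 a3 a4 a5
  row 2: a1 a2 a3 a4 b25
  row 3: a1 a2 b33 a4 a5
Rows 1 and 3 agree on J; apply J→H and equate their H entries.
Row 3 is now all distinguished symbols — the join is lossless.

Yes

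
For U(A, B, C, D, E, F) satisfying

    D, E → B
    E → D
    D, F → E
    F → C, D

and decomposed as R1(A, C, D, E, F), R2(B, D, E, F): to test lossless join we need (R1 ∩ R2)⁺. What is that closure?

R1 ∩ R2 = {D, E, F}.
D, E → B applies, adding B
F → C, D applies, adding C
Closure: {B, C, D, E, F}.

B, C, D, E, F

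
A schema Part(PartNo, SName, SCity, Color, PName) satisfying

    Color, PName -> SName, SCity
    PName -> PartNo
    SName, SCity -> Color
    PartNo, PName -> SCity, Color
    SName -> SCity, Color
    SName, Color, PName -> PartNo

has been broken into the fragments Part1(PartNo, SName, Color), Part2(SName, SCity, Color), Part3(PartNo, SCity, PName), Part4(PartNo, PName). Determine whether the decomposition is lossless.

No

Chase test. Columns are PartNo, SName, SCity, Color, PName; row i has aⱼ where attribute j ∈ Parti, else bᵢⱼ.
Initial tableau (one row per fragment):
  row 1: a1 a2 b13 a4 b15
  row 2: b21 a2 a3 a4 b25
  row 3: a1 b32 a3 b34 a5
  row 4: a1 b42 b43 b44 a5
Rows 3 and 4 agree on PartNo, PName; apply PartNo, PName→SCity, Color and equate their SCity, Color entries.
Rows 1 and 2 agree on SName; apply SName→SCity, Color and equate their SCity, Color entries.
Rows 3 and 4 agree on Color, PName; apply Color, PName→SName, SCity and equate their SName, SCity entries.
No row becomes fully distinguished — the join is lossy.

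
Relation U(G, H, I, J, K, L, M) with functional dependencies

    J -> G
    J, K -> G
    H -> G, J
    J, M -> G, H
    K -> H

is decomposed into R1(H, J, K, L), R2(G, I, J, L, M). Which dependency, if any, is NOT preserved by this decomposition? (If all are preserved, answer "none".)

Check J, M → G, H: no single fragment contains all of {G, H, J, M}, and the restricted closure of {J, M} across the fragments never reaches {G, H}.
J → G is preserved.
J, K → G is preserved.
H → G, J is preserved.
K → H is preserved.

J, M -> G, H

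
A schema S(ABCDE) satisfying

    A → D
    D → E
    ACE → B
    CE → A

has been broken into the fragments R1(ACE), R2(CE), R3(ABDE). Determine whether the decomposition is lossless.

No

Chase test. Columns are ABCDE; row i has aⱼ where attribute j ∈ Ri, else bᵢⱼ.
Initial tableau (one row per fragment):
  row 1: a1 b12 a3 b14 a5
  row 2: b21 b22 a3 b24 a5
  row 3: a1 a2 b33 a4 a5
Rows 1 and 3 agree on A; apply A→D and equate their D entries.
Rows 1 and 2 agree on CE; apply CE→A and equate their A entries.
Rows 1 and 2 agree on A; apply A→D and equate their D entries.
Rows 1 and 2 agree on ACE; apply ACE→B and equate their B entries.
No row becomes fully distinguished — the join is lossy.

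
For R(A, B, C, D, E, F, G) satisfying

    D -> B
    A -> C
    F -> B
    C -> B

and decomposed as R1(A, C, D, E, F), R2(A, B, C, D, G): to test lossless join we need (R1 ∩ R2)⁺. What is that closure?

R1 ∩ R2 = {A, C, D}.
D → B applies, adding B
Closure: {A, B, C, D}.

A, B, C, D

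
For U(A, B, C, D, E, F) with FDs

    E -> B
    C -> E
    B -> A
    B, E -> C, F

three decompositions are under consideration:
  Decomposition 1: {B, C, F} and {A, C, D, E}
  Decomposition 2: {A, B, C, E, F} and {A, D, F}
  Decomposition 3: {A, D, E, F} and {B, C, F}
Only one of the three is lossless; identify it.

Decomposition 1

Decomposition 1: common = {C}, closure = {A, B, C, E, F} → lossless.
Decomposition 2: common = {A, F}, closure = {A, F} → lossy.
Decomposition 3: common = {F}, closure = {F} → lossy.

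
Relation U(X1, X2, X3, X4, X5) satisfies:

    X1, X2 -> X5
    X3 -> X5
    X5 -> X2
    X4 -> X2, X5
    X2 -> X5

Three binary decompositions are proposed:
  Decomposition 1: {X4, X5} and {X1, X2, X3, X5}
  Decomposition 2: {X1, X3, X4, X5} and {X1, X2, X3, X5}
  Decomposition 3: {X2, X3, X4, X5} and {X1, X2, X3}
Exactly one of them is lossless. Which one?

Decomposition 1: common = {X5}, closure = {X2, X5} → lossy.
Decomposition 2: common = {X1, X3, X5}, closure = {X1, X2, X3, X5} → lossless.
Decomposition 3: common = {X2, X3}, closure = {X2, X3, X5} → lossy.

Decomposition 2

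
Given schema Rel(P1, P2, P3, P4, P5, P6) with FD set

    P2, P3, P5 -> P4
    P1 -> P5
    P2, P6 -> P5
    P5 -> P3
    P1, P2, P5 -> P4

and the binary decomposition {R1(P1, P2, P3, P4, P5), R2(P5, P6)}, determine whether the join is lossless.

No

Common attributes: R1 ∩ R2 = {P5}.
Closure of {P5}: P5 → P3 applies, adding P3. So (P5)⁺ = {P3, P5}.
The closure contains neither all of R1 = {P1, P2, P3, P4, P5} nor all of R2 = {P5, P6}, so the common attributes are not a superkey of either fragment. The join is lossy.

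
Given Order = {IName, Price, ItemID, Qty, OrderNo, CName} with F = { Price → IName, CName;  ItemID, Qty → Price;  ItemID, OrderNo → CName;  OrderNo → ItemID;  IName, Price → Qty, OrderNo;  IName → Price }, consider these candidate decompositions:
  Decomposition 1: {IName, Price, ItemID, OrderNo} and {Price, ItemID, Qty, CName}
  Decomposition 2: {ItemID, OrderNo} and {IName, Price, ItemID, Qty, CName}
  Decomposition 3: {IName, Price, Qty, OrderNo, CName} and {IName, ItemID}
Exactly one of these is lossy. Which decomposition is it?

Decomposition 2

Decomposition 1: common = {Price, ItemID}, closure = {IName, Price, ItemID, Qty, OrderNo, CName} → lossless.
Decomposition 2: common = {ItemID}, closure = {ItemID} → lossy.
Decomposition 3: common = {IName}, closure = {IName, Price, ItemID, Qty, OrderNo, CName} → lossless.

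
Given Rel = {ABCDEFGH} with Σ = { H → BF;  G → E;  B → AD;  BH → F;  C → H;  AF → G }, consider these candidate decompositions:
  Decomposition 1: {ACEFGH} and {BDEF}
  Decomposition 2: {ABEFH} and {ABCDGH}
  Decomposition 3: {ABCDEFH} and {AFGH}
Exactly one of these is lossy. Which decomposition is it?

Decomposition 1: common = {EF}, closure = {EF} → lossy.
Decomposition 2: common = {ABH}, closure = {ABDEFGH} → lossless.
Decomposition 3: common = {AFH}, closure = {ABDEFGH} → lossless.

Decomposition 1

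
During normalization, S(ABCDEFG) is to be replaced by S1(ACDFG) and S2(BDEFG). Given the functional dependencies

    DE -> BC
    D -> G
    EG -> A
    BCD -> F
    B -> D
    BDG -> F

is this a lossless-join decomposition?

Common attributes: S1 ∩ S2 = {DFG}.
No dependency enlarges {DFG}, so (DFG)⁺ = {DFG}.
The closure contains neither all of S1 = {ACDFG} nor all of S2 = {BDEFG}, so the common attributes are not a superkey of either fragment. The join is lossy.

No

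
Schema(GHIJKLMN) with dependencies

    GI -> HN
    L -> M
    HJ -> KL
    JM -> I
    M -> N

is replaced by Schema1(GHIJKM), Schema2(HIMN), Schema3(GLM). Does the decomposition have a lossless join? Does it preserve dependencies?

lossy and not dependency-preserving

Lossless test (chase): Rows 1 and 2 agree on M; apply M→N and equate their N entries. Rows 1 and 3 agree on M; apply M→N and equate their N entries. No row becomes fully distinguished — the join is lossy.
Dependency preservation: the restricted closure of {GI} across the fragments never reaches {HN}, so GI → HN cannot be enforced without a join — not preserved.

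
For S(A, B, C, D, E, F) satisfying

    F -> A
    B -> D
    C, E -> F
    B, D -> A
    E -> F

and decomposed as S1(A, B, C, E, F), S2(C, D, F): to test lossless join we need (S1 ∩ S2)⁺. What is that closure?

A, C, F

S1 ∩ S2 = {C, F}.
F → A applies, adding A
Closure: {A, C, F}.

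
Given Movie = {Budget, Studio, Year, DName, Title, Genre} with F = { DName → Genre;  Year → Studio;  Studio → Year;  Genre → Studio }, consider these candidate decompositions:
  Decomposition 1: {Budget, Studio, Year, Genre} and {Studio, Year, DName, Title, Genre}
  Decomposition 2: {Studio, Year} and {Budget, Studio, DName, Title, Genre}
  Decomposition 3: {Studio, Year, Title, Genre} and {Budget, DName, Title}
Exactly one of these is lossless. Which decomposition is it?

Decomposition 2

Decomposition 1: common = {Studio, Year, Genre}, closure = {Studio, Year, Genre} → lossy.
Decomposition 2: common = {Studio}, closure = {Studio, Year} → lossless.
Decomposition 3: common = {Title}, closure = {Title} → lossy.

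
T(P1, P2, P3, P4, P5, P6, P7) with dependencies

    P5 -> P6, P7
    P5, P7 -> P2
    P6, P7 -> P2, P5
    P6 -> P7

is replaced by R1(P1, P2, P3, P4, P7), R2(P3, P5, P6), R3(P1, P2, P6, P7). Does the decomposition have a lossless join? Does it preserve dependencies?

Lossless test (chase): Rows 2 and 3 agree on P6; apply P6→P7 and equate their P7 entries. Rows 2 and 3 agree on P6, P7; apply P6, P7→P2, P5 and equate their P2, P5 entries. No row becomes fully distinguished — the join is lossy.
Dependency preservation: P5 → P6, P7; P5, P7 → P2; P6, P7 → P2, P5 are not contained in any single fragment, but the restricted closure of each left-hand side across the fragments still reaches the right-hand side; the remaining FDs each lie inside some fragment. All dependencies are preserved.

lossy but dependency-preserving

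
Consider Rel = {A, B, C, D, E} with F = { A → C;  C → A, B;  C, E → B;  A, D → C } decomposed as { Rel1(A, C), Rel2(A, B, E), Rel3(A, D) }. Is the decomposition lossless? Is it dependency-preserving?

lossy but dependency-preserving

Lossless test (chase): Rows 1 and 2 agree on A; apply A→C and equate their C entries. Rows 1 and 3 agree on A; apply A→C and equate their C entries. Rows 1 and 2 agree on C; apply C→A, B and equate their A, B entries. Rows 1 and 3 agree on C; apply C→A, B and equate their A, B entries. No row becomes fully distinguished — the join is lossy.
Dependency preservation: C → A, B; C, E → B; A, D → C are not contained in any single fragment, but the restricted closure of each left-hand side across the fragments still reaches the right-hand side; the remaining FDs each lie inside some fragment. All dependencies are preserved.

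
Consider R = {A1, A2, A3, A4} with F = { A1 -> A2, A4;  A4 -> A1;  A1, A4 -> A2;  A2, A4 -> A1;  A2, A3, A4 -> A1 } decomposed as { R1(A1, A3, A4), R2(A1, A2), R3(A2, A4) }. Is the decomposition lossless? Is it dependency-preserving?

lossless and dependency-preserving

Lossless test (chase): Rows 1 and 2 agree on A1; apply A1→A2, A4 and equate their A2, A4 entries. Rows 1 and 3 agree on A4; apply A4→A1 and equate their A1 entries. Row 1 is now all distinguished symbols — the join is lossless.
Dependency preservation: A1 → A2, A4; A1, A4 → A2; A2, A4 → A1; A2, A3, A4 → A1 are not contained in any single fragment, but the restricted closure of each left-hand side across the fragments still reaches the right-hand side; the remaining FDs each lie inside some fragment. All dependencies are preserved.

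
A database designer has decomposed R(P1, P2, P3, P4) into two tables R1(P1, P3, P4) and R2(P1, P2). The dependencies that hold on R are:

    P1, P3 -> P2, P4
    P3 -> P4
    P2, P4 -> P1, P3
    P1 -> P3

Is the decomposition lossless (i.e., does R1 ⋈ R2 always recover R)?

Common attributes: R1 ∩ R2 = {P1}.
Closure of {P1}: P1 → P3 applies, adding P3; P1, P3 → P2, P4 applies, adding P2, P4. So (P1)⁺ = {P1, P2, P3, P4}.
This closure contains every attribute of R1, so R1 ∩ R2 → R1. The join is lossless.

Yes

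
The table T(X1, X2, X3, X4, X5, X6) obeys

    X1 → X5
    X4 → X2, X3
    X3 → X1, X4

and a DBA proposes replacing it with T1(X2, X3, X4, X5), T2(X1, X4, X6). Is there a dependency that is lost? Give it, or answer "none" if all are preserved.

Check X1 → X5: no single fragment contains all of {X1, X5}, and the restricted closure of {X1} across the fragments never reaches {X5}.
X4 → X2, X3 is preserved.
X3 → X1, X4 is preserved.

X1 → X5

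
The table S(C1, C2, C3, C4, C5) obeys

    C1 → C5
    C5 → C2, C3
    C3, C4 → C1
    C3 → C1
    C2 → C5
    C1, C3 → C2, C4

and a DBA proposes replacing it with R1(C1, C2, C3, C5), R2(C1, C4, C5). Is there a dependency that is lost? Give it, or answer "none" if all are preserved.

C1 → C5 lies within R1.
C5 → C2, C3 lies within R1.
C3, C4 → C1: restricted closure across fragments reaches C1.
C3 → C1 lies within R1.
C2 → C5 lies within R1.
C1, C3 → C2, C4: restricted closure across fragments reaches C2, C4.
Every dependency is enforceable on the fragments, so the decomposition is dependency-preserving.

none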